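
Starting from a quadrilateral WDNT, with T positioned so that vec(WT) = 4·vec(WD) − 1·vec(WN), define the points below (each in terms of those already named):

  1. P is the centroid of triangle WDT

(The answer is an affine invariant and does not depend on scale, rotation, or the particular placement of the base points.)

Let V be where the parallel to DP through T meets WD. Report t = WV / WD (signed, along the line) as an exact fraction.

Assign W = (0, 0), D = (1, 0), N = (0, 1), T = (4, -1) — the answer is frame-independent, so this choice is without loss of generality.
1. P is the centroid of triangle WDT ⇒ P = (5/3, -1/3)
through T parallel to DP: direction (2/3, -1/3); meets WD at V = (2, 0)
V = W + t·(D−W) with t = 2

t = 2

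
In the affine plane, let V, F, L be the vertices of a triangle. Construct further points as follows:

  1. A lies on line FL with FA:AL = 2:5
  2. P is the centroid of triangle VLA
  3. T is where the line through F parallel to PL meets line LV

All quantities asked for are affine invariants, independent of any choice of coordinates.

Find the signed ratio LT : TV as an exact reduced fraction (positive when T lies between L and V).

LT:TV = -7/12

Work in coordinates with V = (0, 0), F = (1, 0), L = (0, 1).
1. A lies on line FL with FA:AL = 2:5 ⇒ A = (5/7, 2/7)
2. P is the centroid of triangle VLA ⇒ P = (5/21, 3/7)
3. T is where the line through F parallel to PL meets line LV ⇒ T = (0, 12/5)
T = L + t·(V−L) with t = -7/5, so LT:TV = t:(1−t) = -7/5:12/5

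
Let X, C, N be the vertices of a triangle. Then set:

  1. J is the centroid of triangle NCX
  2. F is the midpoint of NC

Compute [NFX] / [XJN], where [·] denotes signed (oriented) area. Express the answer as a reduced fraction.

[NFX]:[XJN] = -3/2

Set X = (0, 0), C = (1, 0), N = (0, 1); any affine frame gives the same invariant.
1. J is the centroid of triangle NCX ⇒ J = (1/3, 1/3)
2. F is the midpoint of NC ⇒ F = (1/2, 1/2)
2·[NFX] = -1/2, 2·[XJN] = 1/3
[NFX]:[XJN] = -1/2:1/3 = -3/2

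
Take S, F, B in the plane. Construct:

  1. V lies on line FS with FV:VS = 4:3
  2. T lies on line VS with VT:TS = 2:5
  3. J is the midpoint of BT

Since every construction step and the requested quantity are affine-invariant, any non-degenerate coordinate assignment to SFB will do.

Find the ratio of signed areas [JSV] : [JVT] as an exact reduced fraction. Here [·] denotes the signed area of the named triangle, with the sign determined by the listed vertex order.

Choose coordinates S = (0, 0), F = (1, 0), B = (0, 1).
1. V lies on line FS with FV:VS = 4:3 ⇒ V = (3/7, 0)
2. T lies on line VS with VT:TS = 2:5 ⇒ T = (15/49, 0)
3. J is the midpoint of BT ⇒ J = (15/98, 1/2)
2·[JSV] = 3/14, 2·[JVT] = -3/49
[JSV]:[JVT] = 3/14:-3/49 = -7/2

[JSV]:[JVT] = -7/2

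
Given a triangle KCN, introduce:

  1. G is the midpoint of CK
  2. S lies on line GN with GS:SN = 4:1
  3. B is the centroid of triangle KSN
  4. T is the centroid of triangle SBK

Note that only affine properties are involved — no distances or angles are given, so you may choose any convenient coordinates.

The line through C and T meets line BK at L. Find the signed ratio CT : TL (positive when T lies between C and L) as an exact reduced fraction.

CT:TL = 53

Work in coordinates with K = (0, 0), C = (1, 0), N = (0, 1).
1. G is the midpoint of CK ⇒ G = (1/2, 0)
2. S lies on line GN with GS:SN = 4:1 ⇒ S = (1/10, 4/5)
3. B is the centroid of triangle KSN ⇒ B = (1/30, 3/5)
4. T is the centroid of triangle SBK ⇒ T = (2/45, 7/15)
line CT meets BK at L = (7/265, 126/265)
T = C + t·(L−C) with t = 53/54, so CT:TL = 53/54:1/54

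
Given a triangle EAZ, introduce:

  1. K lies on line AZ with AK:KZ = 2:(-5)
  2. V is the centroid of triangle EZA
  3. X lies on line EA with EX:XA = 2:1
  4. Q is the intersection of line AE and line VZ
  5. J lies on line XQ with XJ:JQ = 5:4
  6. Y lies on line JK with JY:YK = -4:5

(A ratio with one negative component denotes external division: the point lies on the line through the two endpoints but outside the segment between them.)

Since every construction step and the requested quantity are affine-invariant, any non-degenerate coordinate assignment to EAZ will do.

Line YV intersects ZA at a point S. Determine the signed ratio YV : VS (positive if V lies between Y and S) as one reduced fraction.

Set E = (0, 0), A = (1, 0), Z = (0, 1); any affine frame gives the same invariant.
1. K lies on line AZ with AK:KZ = 2:(-5) ⇒ K = (5/3, -2/3)
2. V is the centroid of triangle EZA ⇒ V = (1/3, 1/3)
3. X lies on line EA with EX:XA = 2:1 ⇒ X = (2/3, 0)
4. Q is the intersection of line AE and line VZ ⇒ Q = (1/2, 0)
5. J lies on line XQ with XJ:JQ = 5:4 ⇒ J = (31/54, 0)
6. Y lies on line JK with JY:YK = -4:5 ⇒ Y = (-205/54, 8/3)
line YV meets ZA at S = (320/291, -29/291)
V = Y + t·(S−Y) with t = 97/115, so YV:VS = 97/115:18/115

YV:VS = 97/18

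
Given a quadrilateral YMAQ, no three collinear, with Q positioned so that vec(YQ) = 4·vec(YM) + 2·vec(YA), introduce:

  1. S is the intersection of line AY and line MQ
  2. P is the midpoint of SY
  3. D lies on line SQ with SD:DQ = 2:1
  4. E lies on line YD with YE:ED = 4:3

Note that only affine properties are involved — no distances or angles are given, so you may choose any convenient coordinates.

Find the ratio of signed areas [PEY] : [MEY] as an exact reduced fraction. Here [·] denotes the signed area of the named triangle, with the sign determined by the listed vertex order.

Assign Y = (0, 0), M = (1, 0), A = (0, 1), Q = (4, 2) — the answer is frame-independent, so this choice is without loss of generality.
1. S is the intersection of line AY and line MQ ⇒ S = (0, -2/3)
2. P is the midpoint of SY ⇒ P = (0, -1/3)
3. D lies on line SQ with SD:DQ = 2:1 ⇒ D = (8/3, 10/9)
4. E lies on line YD with YE:ED = 4:3 ⇒ E = (32/21, 40/63)
2·[PEY] = 32/63, 2·[MEY] = 40/63
[PEY]:[MEY] = 32/63:40/63 = 4/5

[PEY]:[MEY] = 4/5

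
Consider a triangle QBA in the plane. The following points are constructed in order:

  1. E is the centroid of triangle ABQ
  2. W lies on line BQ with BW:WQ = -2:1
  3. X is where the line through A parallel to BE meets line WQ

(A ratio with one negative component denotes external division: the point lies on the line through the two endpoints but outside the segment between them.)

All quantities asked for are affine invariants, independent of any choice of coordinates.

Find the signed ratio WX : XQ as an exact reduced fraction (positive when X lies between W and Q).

WX:XQ = -3/2

Set Q = (0, 0), B = (1, 0), A = (0, 1); any affine frame gives the same invariant.
1. E is the centroid of triangle ABQ ⇒ E = (1/3, 1/3)
2. W lies on line BQ with BW:WQ = -2:1 ⇒ W = (-1, 0)
3. X is where the line through A parallel to BE meets line WQ ⇒ X = (2, 0)
X = W + t·(Q−W) with t = 3, so WX:XQ = t:(1−t) = 3:-2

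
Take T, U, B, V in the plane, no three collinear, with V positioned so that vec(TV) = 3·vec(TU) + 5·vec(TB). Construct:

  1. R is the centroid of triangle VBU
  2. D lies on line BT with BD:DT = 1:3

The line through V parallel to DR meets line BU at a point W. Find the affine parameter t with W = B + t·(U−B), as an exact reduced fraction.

t = -19/31

Set T = (0, 0), U = (1, 0), B = (0, 1), V = (3, 5); any affine frame gives the same invariant.
1. R is the centroid of triangle VBU ⇒ R = (4/3, 2)
2. D lies on line BT with BD:DT = 1:3 ⇒ D = (0, 3/4)
through V parallel to DR: direction (4/3, 5/4); meets BU at W = (-19/31, 50/31)
W = B + t·(U−B) with t = -19/31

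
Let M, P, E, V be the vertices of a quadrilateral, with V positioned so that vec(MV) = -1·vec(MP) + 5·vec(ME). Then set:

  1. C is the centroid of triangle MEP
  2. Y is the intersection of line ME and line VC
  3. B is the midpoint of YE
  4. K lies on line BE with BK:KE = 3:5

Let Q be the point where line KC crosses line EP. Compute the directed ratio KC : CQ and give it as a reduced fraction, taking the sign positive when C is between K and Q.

Work in coordinates with M = (0, 0), P = (1, 0), E = (0, 1), V = (-1, 5).
1. C is the centroid of triangle MEP ⇒ C = (1/3, 1/3)
2. Y is the intersection of line ME and line VC ⇒ Y = (0, 3/2)
3. B is the midpoint of YE ⇒ B = (0, 5/4)
4. K lies on line BE with BK:KE = 3:5 ⇒ K = (0, 37/32)
line KC meets EP at Q = (5/47, 42/47)
C = K + t·(Q−K) with t = 47/15, so KC:CQ = 47/15:-32/15

KC:CQ = -47/32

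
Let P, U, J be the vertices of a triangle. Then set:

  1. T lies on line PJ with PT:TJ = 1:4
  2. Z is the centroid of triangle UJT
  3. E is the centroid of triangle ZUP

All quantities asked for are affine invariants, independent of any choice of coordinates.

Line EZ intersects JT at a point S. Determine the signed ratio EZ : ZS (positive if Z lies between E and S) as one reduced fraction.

Set P = (0, 0), U = (1, 0), J = (0, 1); any affine frame gives the same invariant.
1. T lies on line PJ with PT:TJ = 1:4 ⇒ T = (0, 1/5)
2. Z is the centroid of triangle UJT ⇒ Z = (1/3, 2/5)
3. E is the centroid of triangle ZUP ⇒ E = (4/9, 2/15)
line EZ meets JT at S = (0, 6/5)
Z = E + t·(S−E) with t = 1/4, so EZ:ZS = 1/4:3/4

EZ:ZS = 1/3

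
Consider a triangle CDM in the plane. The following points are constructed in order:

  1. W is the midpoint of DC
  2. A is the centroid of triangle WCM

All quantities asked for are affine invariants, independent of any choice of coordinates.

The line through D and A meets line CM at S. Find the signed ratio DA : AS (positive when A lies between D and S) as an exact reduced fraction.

DA:AS = 5

Work in coordinates with C = (0, 0), D = (1, 0), M = (0, 1).
1. W is the midpoint of DC ⇒ W = (1/2, 0)
2. A is the centroid of triangle WCM ⇒ A = (1/6, 1/3)
line DA meets CM at S = (0, 2/5)
A = D + t·(S−D) with t = 5/6, so DA:AS = 5/6:1/6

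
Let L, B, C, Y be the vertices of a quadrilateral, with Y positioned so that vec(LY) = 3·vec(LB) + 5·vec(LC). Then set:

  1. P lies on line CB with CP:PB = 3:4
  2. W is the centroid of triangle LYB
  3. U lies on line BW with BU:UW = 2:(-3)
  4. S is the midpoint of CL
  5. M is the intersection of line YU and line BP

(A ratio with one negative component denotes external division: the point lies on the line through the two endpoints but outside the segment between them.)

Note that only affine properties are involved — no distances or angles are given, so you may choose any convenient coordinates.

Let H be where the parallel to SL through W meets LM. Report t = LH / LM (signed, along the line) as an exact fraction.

Set L = (0, 0), B = (1, 0), C = (0, 1), Y = (3, 5); any affine frame gives the same invariant.
1. P lies on line CB with CP:PB = 3:4 ⇒ P = (3/7, 4/7)
2. W is the centroid of triangle LYB ⇒ W = (4/3, 5/3)
3. U lies on line BW with BU:UW = 2:(-3) ⇒ U = (1/3, -10/3)
4. S is the midpoint of CL ⇒ S = (0, 1/2)
5. M is the intersection of line YU and line BP ⇒ M = (43/33, -10/33)
through W parallel to SL: direction (0, -1/2); meets LM at H = (4/3, -40/129)
H = L + t·(M−L) with t = 44/43

t = 44/43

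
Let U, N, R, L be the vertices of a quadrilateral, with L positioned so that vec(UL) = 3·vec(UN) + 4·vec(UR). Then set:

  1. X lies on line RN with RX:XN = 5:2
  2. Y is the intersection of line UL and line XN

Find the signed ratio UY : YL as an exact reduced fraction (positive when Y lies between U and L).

UY:YL = 1/6

Choose coordinates U = (0, 0), N = (1, 0), R = (0, 1), L = (3, 4).
1. X lies on line RN with RX:XN = 5:2 ⇒ X = (5/7, 2/7)
2. Y is the intersection of line UL and line XN ⇒ Y = (3/7, 4/7)
Y = U + t·(L−U) with t = 1/7, so UY:YL = t:(1−t) = 1/7:6/7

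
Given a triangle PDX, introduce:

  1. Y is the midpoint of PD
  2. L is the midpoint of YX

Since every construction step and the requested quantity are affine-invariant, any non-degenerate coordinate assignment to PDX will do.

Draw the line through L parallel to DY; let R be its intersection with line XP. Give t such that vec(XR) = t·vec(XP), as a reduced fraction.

Assign P = (0, 0), D = (1, 0), X = (0, 1) — the answer is frame-independent, so this choice is without loss of generality.
1. Y is the midpoint of PD ⇒ Y = (1/2, 0)
2. L is the midpoint of YX ⇒ L = (1/4, 1/2)
through L parallel to DY: direction (-1/2, 0); meets XP at R = (0, 1/2)
R = X + t·(P−X) with t = 1/2

t = 1/2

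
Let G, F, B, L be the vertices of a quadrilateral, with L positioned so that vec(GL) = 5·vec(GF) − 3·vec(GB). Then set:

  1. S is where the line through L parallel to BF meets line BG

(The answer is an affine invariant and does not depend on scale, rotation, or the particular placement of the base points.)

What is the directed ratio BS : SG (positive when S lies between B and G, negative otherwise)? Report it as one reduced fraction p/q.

Choose coordinates G = (0, 0), F = (1, 0), B = (0, 1), L = (5, -3).
1. S is where the line through L parallel to BF meets line BG ⇒ S = (0, 2)
S = B + t·(G−B) with t = -1, so BS:SG = t:(1−t) = -1:2

BS:SG = -1/2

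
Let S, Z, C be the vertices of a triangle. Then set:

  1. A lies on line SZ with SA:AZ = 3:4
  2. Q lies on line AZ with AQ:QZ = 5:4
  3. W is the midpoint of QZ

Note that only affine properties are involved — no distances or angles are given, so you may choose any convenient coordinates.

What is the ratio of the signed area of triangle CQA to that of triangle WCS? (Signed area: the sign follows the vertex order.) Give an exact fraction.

[CQA]:[WCS] = -4/11

Choose coordinates S = (0, 0), Z = (1, 0), C = (0, 1).
1. A lies on line SZ with SA:AZ = 3:4 ⇒ A = (3/7, 0)
2. Q lies on line AZ with AQ:QZ = 5:4 ⇒ Q = (47/63, 0)
3. W is the midpoint of QZ ⇒ W = (55/63, 0)
2·[CQA] = -20/63, 2·[WCS] = 55/63
[CQA]:[WCS] = -20/63:55/63 = -4/11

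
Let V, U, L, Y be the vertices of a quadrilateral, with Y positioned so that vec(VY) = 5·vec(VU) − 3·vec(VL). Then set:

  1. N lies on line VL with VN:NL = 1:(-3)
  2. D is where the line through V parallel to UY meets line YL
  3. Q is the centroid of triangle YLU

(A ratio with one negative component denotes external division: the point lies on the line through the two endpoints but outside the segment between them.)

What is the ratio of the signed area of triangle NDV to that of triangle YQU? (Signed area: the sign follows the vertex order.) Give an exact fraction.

[NDV]:[YQU] = 30

Choose coordinates V = (0, 0), U = (1, 0), L = (0, 1), Y = (5, -3).
1. N lies on line VL with VN:NL = 1:(-3) ⇒ N = (0, -1/2)
2. D is where the line through V parallel to UY meets line YL ⇒ D = (20, -15)
3. Q is the centroid of triangle YLU ⇒ Q = (2, -2/3)
2·[NDV] = 10, 2·[YQU] = 1/3
[NDV]:[YQU] = 10:1/3 = 30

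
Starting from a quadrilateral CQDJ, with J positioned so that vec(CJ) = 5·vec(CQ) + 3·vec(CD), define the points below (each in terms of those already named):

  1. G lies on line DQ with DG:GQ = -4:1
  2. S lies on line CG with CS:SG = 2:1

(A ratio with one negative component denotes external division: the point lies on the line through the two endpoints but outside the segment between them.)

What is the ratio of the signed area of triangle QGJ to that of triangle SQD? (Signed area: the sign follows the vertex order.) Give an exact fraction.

[QGJ]:[SQD] = 7

Work in coordinates with C = (0, 0), Q = (1, 0), D = (0, 1), J = (5, 3).
1. G lies on line DQ with DG:GQ = -4:1 ⇒ G = (4/3, -1/3)
2. S lies on line CG with CS:SG = 2:1 ⇒ S = (8/9, -2/9)
2·[QGJ] = 7/3, 2·[SQD] = 1/3
[QGJ]:[SQD] = 7/3:1/3 = 7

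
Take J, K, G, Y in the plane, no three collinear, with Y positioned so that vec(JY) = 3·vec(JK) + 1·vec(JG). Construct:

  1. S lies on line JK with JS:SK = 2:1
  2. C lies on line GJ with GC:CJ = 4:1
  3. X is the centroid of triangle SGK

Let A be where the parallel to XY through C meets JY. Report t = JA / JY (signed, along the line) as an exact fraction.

t = 11/10

Assign J = (0, 0), K = (1, 0), G = (0, 1), Y = (3, 1) — the answer is frame-independent, so this choice is without loss of generality.
1. S lies on line JK with JS:SK = 2:1 ⇒ S = (2/3, 0)
2. C lies on line GJ with GC:CJ = 4:1 ⇒ C = (0, 1/5)
3. X is the centroid of triangle SGK ⇒ X = (5/9, 1/3)
through C parallel to XY: direction (22/9, 2/3); meets JY at A = (33/10, 11/10)
A = J + t·(Y−J) with t = 11/10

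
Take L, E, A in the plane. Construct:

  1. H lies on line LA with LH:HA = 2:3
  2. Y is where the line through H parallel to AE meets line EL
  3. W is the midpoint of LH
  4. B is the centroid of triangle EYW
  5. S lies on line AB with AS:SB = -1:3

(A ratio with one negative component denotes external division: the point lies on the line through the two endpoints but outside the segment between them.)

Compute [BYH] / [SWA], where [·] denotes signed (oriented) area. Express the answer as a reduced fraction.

Work in coordinates with L = (0, 0), E = (1, 0), A = (0, 1).
1. H lies on line LA with LH:HA = 2:3 ⇒ H = (0, 2/5)
2. Y is where the line through H parallel to AE meets line EL ⇒ Y = (2/5, 0)
3. W is the midpoint of LH ⇒ W = (0, 1/5)
4. B is the centroid of triangle EYW ⇒ B = (7/15, 1/15)
5. S lies on line AB with AS:SB = -1:3 ⇒ S = (-7/30, 22/15)
2·[BYH] = -4/75, 2·[SWA] = 14/75
[BYH]:[SWA] = -4/75:14/75 = -2/7

[BYH]:[SWA] = -2/7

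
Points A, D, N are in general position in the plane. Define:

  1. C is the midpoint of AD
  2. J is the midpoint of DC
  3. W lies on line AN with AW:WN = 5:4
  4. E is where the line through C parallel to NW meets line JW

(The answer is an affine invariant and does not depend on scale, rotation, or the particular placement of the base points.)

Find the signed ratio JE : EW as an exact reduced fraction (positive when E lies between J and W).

Choose coordinates A = (0, 0), D = (1, 0), N = (0, 1).
1. C is the midpoint of AD ⇒ C = (1/2, 0)
2. J is the midpoint of DC ⇒ J = (3/4, 0)
3. W lies on line AN with AW:WN = 5:4 ⇒ W = (0, 5/9)
4. E is where the line through C parallel to NW meets line JW ⇒ E = (1/2, 5/27)
E = J + t·(W−J) with t = 1/3, so JE:EW = t:(1−t) = 1/3:2/3

JE:EW = 1/2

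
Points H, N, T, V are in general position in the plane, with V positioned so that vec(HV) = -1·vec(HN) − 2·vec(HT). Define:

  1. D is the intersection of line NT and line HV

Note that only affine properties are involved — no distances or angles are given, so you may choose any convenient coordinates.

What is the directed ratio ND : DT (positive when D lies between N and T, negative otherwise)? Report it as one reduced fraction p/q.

Work in coordinates with H = (0, 0), N = (1, 0), T = (0, 1), V = (-1, -2).
1. D is the intersection of line NT and line HV ⇒ D = (1/3, 2/3)
D = N + t·(T−N) with t = 2/3, so ND:DT = t:(1−t) = 2/3:1/3

ND:DT = 2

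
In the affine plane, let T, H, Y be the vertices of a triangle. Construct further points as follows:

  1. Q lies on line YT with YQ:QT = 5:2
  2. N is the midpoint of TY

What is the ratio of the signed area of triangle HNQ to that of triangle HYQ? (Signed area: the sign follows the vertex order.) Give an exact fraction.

Assign T = (0, 0), H = (1, 0), Y = (0, 1) — the answer is frame-independent, so this choice is without loss of generality.
1. Q lies on line YT with YQ:QT = 5:2 ⇒ Q = (0, 2/7)
2. N is the midpoint of TY ⇒ N = (0, 1/2)
2·[HNQ] = 3/14, 2·[HYQ] = 5/7
[HNQ]:[HYQ] = 3/14:5/7 = 3/10

[HNQ]:[HYQ] = 3/10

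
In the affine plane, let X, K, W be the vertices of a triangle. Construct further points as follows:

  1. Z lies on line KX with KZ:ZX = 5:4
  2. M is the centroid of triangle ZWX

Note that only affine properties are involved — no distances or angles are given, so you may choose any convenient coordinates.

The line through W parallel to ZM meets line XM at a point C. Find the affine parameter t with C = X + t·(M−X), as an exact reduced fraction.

Choose coordinates X = (0, 0), K = (1, 0), W = (0, 1).
1. Z lies on line KX with KZ:ZX = 5:4 ⇒ Z = (4/9, 0)
2. M is the centroid of triangle ZWX ⇒ M = (4/27, 1/3)
through W parallel to ZM: direction (-8/27, 1/3); meets XM at C = (8/27, 2/3)
C = X + t·(M−X) with t = 2

t = 2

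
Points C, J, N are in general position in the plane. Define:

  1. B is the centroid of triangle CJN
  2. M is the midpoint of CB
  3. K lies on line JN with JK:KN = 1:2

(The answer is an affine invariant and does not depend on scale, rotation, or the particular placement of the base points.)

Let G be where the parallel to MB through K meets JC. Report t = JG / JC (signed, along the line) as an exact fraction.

t = 2/3

Work in coordinates with C = (0, 0), J = (1, 0), N = (0, 1).
1. B is the centroid of triangle CJN ⇒ B = (1/3, 1/3)
2. M is the midpoint of CB ⇒ M = (1/6, 1/6)
3. K lies on line JN with JK:KN = 1:2 ⇒ K = (2/3, 1/3)
through K parallel to MB: direction (1/6, 1/6); meets JC at G = (1/3, 0)
G = J + t·(C−J) with t = 2/3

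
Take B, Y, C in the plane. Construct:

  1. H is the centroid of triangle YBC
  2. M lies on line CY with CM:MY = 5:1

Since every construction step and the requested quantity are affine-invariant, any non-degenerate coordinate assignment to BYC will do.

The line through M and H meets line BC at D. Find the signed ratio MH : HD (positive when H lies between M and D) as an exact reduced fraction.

MH:HD = 3/2

Assign B = (0, 0), Y = (1, 0), C = (0, 1) — the answer is frame-independent, so this choice is without loss of generality.
1. H is the centroid of triangle YBC ⇒ H = (1/3, 1/3)
2. M lies on line CY with CM:MY = 5:1 ⇒ M = (5/6, 1/6)
line MH meets BC at D = (0, 4/9)
H = M + t·(D−M) with t = 3/5, so MH:HD = 3/5:2/5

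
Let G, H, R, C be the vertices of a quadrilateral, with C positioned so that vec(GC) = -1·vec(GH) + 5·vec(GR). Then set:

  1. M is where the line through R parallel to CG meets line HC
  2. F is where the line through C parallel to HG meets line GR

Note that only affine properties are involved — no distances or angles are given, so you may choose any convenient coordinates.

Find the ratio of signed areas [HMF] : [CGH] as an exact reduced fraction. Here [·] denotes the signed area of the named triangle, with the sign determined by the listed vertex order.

Set G = (0, 0), H = (1, 0), R = (0, 1), C = (-1, 5); any affine frame gives the same invariant.
1. M is where the line through R parallel to CG meets line HC ⇒ M = (-3/5, 4)
2. F is where the line through C parallel to HG meets line GR ⇒ F = (0, 5)
2·[HMF] = -4, 2·[CGH] = 5
[HMF]:[CGH] = -4:5 = -4/5

[HMF]:[CGH] = -4/5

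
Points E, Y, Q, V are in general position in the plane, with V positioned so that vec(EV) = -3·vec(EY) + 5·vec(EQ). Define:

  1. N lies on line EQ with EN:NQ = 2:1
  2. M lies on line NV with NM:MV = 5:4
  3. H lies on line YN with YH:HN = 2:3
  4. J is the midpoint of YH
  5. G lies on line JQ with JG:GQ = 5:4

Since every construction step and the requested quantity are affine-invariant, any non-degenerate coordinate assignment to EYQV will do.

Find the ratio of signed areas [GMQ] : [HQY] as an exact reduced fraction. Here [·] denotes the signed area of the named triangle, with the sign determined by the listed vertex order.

Work in coordinates with E = (0, 0), Y = (1, 0), Q = (0, 1), V = (-3, 5).
1. N lies on line EQ with EN:NQ = 2:1 ⇒ N = (0, 2/3)
2. M lies on line NV with NM:MV = 5:4 ⇒ M = (-5/3, 83/27)
3. H lies on line YN with YH:HN = 2:3 ⇒ H = (3/5, 4/15)
4. J is the midpoint of YH ⇒ J = (4/5, 2/15)
5. G lies on line JQ with JG:GQ = 5:4 ⇒ G = (16/45, 83/135)
2·[GMQ] = 116/1215, 2·[HQY] = -2/15
[GMQ]:[HQY] = 116/1215:-2/15 = -58/81

[GMQ]:[HQY] = -58/81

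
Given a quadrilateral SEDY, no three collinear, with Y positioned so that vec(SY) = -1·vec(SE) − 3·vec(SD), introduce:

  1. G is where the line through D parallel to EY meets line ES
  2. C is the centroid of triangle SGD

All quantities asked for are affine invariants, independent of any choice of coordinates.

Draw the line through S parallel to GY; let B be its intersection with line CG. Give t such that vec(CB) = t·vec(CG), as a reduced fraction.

t = -7/11

Set S = (0, 0), E = (1, 0), D = (0, 1), Y = (-1, -3); any affine frame gives the same invariant.
1. G is where the line through D parallel to EY meets line ES ⇒ G = (-2/3, 0)
2. C is the centroid of triangle SGD ⇒ C = (-2/9, 1/3)
through S parallel to GY: direction (-1/3, -3); meets CG at B = (2/33, 6/11)
B = C + t·(G−C) with t = -7/11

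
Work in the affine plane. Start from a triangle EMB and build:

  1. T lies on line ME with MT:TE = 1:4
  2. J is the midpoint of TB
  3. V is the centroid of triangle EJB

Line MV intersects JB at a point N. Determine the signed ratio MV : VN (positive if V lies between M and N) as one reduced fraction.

MV:VN = -7/4

Assign E = (0, 0), M = (1, 0), B = (0, 1) — the answer is frame-independent, so this choice is without loss of generality.
1. T lies on line ME with MT:TE = 1:4 ⇒ T = (4/5, 0)
2. J is the midpoint of TB ⇒ J = (2/5, 1/2)
3. V is the centroid of triangle EJB ⇒ V = (2/15, 1/2)
line MV meets JB at N = (22/35, 3/14)
V = M + t·(N−M) with t = 7/3, so MV:VN = 7/3:-4/3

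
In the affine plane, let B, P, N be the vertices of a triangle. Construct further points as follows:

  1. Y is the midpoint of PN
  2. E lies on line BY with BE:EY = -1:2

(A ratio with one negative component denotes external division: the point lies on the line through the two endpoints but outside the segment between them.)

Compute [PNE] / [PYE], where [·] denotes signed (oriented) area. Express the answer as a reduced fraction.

Work in coordinates with B = (0, 0), P = (1, 0), N = (0, 1).
1. Y is the midpoint of PN ⇒ Y = (1/2, 1/2)
2. E lies on line BY with BE:EY = -1:2 ⇒ E = (-1/2, -1/2)
2·[PNE] = 2, 2·[PYE] = 1
[PNE]:[PYE] = 2:1 = 2

[PNE]:[PYE] = 2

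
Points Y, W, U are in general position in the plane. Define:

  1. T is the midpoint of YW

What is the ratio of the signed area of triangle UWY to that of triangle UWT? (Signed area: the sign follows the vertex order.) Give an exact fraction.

[UWY]:[UWT] = 2

Assign Y = (0, 0), W = (1, 0), U = (0, 1) — the answer is frame-independent, so this choice is without loss of generality.
1. T is the midpoint of YW ⇒ T = (1/2, 0)
2·[UWY] = -1, 2·[UWT] = -1/2
[UWY]:[UWT] = -1:-1/2 = 2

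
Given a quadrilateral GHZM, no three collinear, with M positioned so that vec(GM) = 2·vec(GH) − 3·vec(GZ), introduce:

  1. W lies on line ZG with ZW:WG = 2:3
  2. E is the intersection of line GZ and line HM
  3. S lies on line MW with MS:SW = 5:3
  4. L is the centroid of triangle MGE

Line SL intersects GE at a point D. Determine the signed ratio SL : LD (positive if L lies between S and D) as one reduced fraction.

Assign G = (0, 0), H = (1, 0), Z = (0, 1), M = (2, -3) — the answer is frame-independent, so this choice is without loss of generality.
1. W lies on line ZG with ZW:WG = 2:3 ⇒ W = (0, 3/5)
2. E is the intersection of line GZ and line HM ⇒ E = (0, 3)
3. S lies on line MW with MS:SW = 5:3 ⇒ S = (3/4, -3/4)
4. L is the centroid of triangle MGE ⇒ L = (2/3, 0)
line SL meets GE at D = (0, 6)
L = S + t·(D−S) with t = 1/9, so SL:LD = 1/9:8/9

SL:LD = 1/8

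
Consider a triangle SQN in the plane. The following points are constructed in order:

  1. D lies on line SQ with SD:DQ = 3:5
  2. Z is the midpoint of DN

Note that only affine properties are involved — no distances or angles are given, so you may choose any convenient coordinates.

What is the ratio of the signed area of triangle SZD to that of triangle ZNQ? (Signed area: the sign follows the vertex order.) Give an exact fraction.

Choose coordinates S = (0, 0), Q = (1, 0), N = (0, 1).
1. D lies on line SQ with SD:DQ = 3:5 ⇒ D = (3/8, 0)
2. Z is the midpoint of DN ⇒ Z = (3/16, 1/2)
2·[SZD] = -3/16, 2·[ZNQ] = -5/16
[SZD]:[ZNQ] = -3/16:-5/16 = 3/5

[SZD]:[ZNQ] = 3/5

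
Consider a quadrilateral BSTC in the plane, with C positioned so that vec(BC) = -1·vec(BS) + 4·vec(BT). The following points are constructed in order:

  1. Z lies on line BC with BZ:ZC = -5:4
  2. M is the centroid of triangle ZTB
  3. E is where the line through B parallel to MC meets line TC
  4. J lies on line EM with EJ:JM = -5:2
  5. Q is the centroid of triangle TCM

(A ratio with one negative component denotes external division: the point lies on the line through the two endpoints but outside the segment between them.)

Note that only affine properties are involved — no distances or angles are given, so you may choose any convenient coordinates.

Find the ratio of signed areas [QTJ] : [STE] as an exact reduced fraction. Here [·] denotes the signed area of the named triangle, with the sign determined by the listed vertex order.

Assign B = (0, 0), S = (1, 0), T = (0, 1), C = (-1, 4) — the answer is frame-independent, so this choice is without loss of generality.
1. Z lies on line BC with BZ:ZC = -5:4 ⇒ Z = (-5, 20)
2. M is the centroid of triangle ZTB ⇒ M = (-5/3, 7)
3. E is where the line through B parallel to MC meets line TC ⇒ E = (-2/3, 3)
4. J lies on line EM with EJ:JM = -5:2 ⇒ J = (-7/3, 29/3)
5. Q is the centroid of triangle TCM ⇒ Q = (-8/9, 4)
2·[QTJ] = 19/27, 2·[STE] = -4/3
[QTJ]:[STE] = 19/27:-4/3 = -19/36

[QTJ]:[STE] = -19/36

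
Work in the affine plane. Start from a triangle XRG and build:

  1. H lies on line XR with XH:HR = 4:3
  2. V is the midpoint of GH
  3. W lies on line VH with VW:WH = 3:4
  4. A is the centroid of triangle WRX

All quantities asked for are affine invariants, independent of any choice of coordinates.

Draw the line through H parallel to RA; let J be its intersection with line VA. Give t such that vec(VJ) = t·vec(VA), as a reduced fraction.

t = 35/29

Work in coordinates with X = (0, 0), R = (1, 0), G = (0, 1).
1. H lies on line XR with XH:HR = 4:3 ⇒ H = (4/7, 0)
2. V is the midpoint of GH ⇒ V = (2/7, 1/2)
3. W lies on line VH with VW:WH = 3:4 ⇒ W = (20/49, 2/7)
4. A is the centroid of triangle WRX ⇒ A = (23/49, 2/21)
through H parallel to RA: direction (-26/49, 2/21); meets VA at J = (103/203, 1/87)
J = V + t·(A−V) with t = 35/29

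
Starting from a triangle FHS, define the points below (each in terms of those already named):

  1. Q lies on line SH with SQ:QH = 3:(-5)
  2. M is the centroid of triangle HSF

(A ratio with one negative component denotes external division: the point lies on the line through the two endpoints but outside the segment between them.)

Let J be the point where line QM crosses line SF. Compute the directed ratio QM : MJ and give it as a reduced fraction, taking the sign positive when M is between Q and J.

QM:MJ = -11/2

Work in coordinates with F = (0, 0), H = (1, 0), S = (0, 1).
1. Q lies on line SH with SQ:QH = 3:(-5) ⇒ Q = (-3/2, 5/2)
2. M is the centroid of triangle HSF ⇒ M = (1/3, 1/3)
line QM meets SF at J = (0, 8/11)
M = Q + t·(J−Q) with t = 11/9, so QM:MJ = 11/9:-2/9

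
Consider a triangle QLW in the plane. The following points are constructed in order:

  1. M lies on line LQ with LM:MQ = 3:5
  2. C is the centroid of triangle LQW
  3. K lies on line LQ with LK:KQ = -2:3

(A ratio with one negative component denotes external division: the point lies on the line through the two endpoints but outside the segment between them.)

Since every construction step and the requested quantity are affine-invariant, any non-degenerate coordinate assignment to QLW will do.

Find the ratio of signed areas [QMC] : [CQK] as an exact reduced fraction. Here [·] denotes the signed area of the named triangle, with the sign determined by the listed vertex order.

Choose coordinates Q = (0, 0), L = (1, 0), W = (0, 1).
1. M lies on line LQ with LM:MQ = 3:5 ⇒ M = (5/8, 0)
2. C is the centroid of triangle LQW ⇒ C = (1/3, 1/3)
3. K lies on line LQ with LK:KQ = -2:3 ⇒ K = (3, 0)
2·[QMC] = 5/24, 2·[CQK] = 1
[QMC]:[CQK] = 5/24:1 = 5/24

[QMC]:[CQK] = 5/24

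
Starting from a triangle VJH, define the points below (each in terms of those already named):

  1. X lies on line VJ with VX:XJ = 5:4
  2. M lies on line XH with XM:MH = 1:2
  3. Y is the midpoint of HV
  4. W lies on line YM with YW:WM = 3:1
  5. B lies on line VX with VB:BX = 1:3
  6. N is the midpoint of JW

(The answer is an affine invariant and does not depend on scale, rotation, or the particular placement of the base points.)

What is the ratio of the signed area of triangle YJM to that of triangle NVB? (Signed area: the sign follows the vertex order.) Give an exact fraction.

[YJM]:[NVB] = 32/45

Choose coordinates V = (0, 0), J = (1, 0), H = (0, 1).
1. X lies on line VJ with VX:XJ = 5:4 ⇒ X = (5/9, 0)
2. M lies on line XH with XM:MH = 1:2 ⇒ M = (10/27, 1/3)
3. Y is the midpoint of HV ⇒ Y = (0, 1/2)
4. W lies on line YM with YW:WM = 3:1 ⇒ W = (5/18, 3/8)
5. B lies on line VX with VB:BX = 1:3 ⇒ B = (5/36, 0)
6. N is the midpoint of JW ⇒ N = (23/36, 3/16)
2·[YJM] = 1/54, 2·[NVB] = 5/192
[YJM]:[NVB] = 1/54:5/192 = 32/45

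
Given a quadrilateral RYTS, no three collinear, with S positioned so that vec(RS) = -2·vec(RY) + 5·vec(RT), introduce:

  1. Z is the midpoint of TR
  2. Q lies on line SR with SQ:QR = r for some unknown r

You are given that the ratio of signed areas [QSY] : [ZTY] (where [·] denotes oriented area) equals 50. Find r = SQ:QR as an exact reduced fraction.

Set R = (0, 0), Y = (1, 0), T = (0, 1), S = (-2, 5); any affine frame gives the same invariant.
1. Z is the midpoint of TR ⇒ Z = (0, 1/2)
2. With SQ:QR = r, write λ = r/(r+1) so Q = S + λ·(R−S); Q is affine-linear in λ
Every point depending on Q is an affine combination of Q and λ-independent points, so each such coordinate is linear in λ; the λ² term in each signed area is a multiple of (R−S)×(R−S) = 0, so 2·[QSY] and 2·[ZTY] are each linear in λ. Evaluating at λ=0 and λ=1:
  2·[QSY] = -5·λ,   2·[ZTY] = -1/2
So [QSY]:[ZTY] = (-5·λ) / (-1/2). Setting this equal to 50:
  -5·λ = 50·(-1/2)  ⇒  λ = 5
Then r = λ/(1−λ) = (5)/(-4) = -5/4. Check: with r = -5/4, Q = (8, -20) and [QSY]:[ZTY] = 50 as required.

r = -5/4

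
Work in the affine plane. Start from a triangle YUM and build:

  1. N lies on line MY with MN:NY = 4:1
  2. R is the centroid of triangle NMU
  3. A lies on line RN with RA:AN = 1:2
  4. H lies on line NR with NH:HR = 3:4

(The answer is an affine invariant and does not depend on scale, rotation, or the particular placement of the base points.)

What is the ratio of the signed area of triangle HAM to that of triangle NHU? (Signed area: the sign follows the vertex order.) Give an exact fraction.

[HAM]:[NHU] = -5/9

Choose coordinates Y = (0, 0), U = (1, 0), M = (0, 1).
1. N lies on line MY with MN:NY = 4:1 ⇒ N = (0, 1/5)
2. R is the centroid of triangle NMU ⇒ R = (1/3, 2/5)
3. A lies on line RN with RA:AN = 1:2 ⇒ A = (2/9, 1/3)
4. H lies on line NR with NH:HR = 3:4 ⇒ H = (1/7, 2/7)
2·[HAM] = 4/63, 2·[NHU] = -4/35
[HAM]:[NHU] = 4/63:-4/35 = -5/9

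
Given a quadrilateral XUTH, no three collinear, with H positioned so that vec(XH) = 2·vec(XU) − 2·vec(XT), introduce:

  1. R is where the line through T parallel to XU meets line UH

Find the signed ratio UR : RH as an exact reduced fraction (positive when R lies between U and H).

UR:RH = -1/3

Assign X = (0, 0), U = (1, 0), T = (0, 1), H = (2, -2) — the answer is frame-independent, so this choice is without loss of generality.
1. R is where the line through T parallel to XU meets line UH ⇒ R = (1/2, 1)
R = U + t·(H−U) with t = -1/2, so UR:RH = t:(1−t) = -1/2:3/2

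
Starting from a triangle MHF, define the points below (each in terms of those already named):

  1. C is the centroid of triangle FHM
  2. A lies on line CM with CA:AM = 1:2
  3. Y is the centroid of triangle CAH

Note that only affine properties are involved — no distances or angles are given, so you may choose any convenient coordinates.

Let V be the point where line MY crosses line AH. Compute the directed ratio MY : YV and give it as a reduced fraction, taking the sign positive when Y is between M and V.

MY:YV = -7

Assign M = (0, 0), H = (1, 0), F = (0, 1) — the answer is frame-independent, so this choice is without loss of generality.
1. C is the centroid of triangle FHM ⇒ C = (1/3, 1/3)
2. A lies on line CM with CA:AM = 1:2 ⇒ A = (2/9, 2/9)
3. Y is the centroid of triangle CAH ⇒ Y = (14/27, 5/27)
line MY meets AH at V = (4/9, 10/63)
Y = M + t·(V−M) with t = 7/6, so MY:YV = 7/6:-1/6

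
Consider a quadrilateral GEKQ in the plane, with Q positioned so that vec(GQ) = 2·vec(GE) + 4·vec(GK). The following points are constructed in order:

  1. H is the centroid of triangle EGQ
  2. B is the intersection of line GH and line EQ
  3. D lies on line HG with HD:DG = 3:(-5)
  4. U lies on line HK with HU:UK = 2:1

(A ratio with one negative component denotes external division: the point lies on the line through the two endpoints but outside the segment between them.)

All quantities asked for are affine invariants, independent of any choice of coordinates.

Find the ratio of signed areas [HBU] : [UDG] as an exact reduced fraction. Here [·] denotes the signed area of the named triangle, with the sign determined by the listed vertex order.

[HBU]:[UDG] = -1/5

Choose coordinates G = (0, 0), E = (1, 0), K = (0, 1), Q = (2, 4).
1. H is the centroid of triangle EGQ ⇒ H = (1, 4/3)
2. B is the intersection of line GH and line EQ ⇒ B = (3/2, 2)
3. D lies on line HG with HD:DG = 3:(-5) ⇒ D = (5/2, 10/3)
4. U lies on line HK with HU:UK = 2:1 ⇒ U = (1/3, 10/9)
2·[HBU] = 1/3, 2·[UDG] = -5/3
[HBU]:[UDG] = 1/3:-5/3 = -1/5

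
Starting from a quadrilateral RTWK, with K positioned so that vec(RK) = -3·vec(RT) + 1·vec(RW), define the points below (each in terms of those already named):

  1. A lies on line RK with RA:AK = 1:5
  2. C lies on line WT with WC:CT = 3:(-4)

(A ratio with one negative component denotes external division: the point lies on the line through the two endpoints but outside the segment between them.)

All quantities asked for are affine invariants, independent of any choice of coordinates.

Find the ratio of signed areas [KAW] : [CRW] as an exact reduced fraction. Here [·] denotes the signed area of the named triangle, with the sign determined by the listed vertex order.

[KAW]:[CRW] = 5/6

Work in coordinates with R = (0, 0), T = (1, 0), W = (0, 1), K = (-3, 1).
1. A lies on line RK with RA:AK = 1:5 ⇒ A = (-1/2, 1/6)
2. C lies on line WT with WC:CT = 3:(-4) ⇒ C = (-3, 4)
2·[KAW] = 5/2, 2·[CRW] = 3
[KAW]:[CRW] = 5/2:3 = 5/6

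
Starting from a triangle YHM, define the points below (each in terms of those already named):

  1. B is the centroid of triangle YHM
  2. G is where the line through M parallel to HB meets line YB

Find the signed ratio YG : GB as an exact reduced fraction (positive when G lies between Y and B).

Set Y = (0, 0), H = (1, 0), M = (0, 1); any affine frame gives the same invariant.
1. B is the centroid of triangle YHM ⇒ B = (1/3, 1/3)
2. G is where the line through M parallel to HB meets line YB ⇒ G = (2/3, 2/3)
G = Y + t·(B−Y) with t = 2, so YG:GB = t:(1−t) = 2:-1

YG:GB = -2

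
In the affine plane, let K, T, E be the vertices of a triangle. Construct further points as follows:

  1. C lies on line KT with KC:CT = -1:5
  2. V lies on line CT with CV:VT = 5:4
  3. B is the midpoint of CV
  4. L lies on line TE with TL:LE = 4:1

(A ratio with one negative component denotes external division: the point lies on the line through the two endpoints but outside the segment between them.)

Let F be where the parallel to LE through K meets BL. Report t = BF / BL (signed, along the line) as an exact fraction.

Work in coordinates with K = (0, 0), T = (1, 0), E = (0, 1).
1. C lies on line KT with KC:CT = -1:5 ⇒ C = (-1/4, 0)
2. V lies on line CT with CV:VT = 5:4 ⇒ V = (4/9, 0)
3. B is the midpoint of CV ⇒ B = (7/72, 0)
4. L lies on line TE with TL:LE = 4:1 ⇒ L = (1/5, 4/5)
through K parallel to LE: direction (-1/5, 1/5); meets BL at F = (28/325, -28/325)
F = B + t·(L−B) with t = -7/65

t = -7/65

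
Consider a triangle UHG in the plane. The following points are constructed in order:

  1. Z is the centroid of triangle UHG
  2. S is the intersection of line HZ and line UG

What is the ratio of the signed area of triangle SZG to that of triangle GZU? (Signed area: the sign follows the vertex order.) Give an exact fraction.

[SZG]:[GZU] = -1/2

Set U = (0, 0), H = (1, 0), G = (0, 1); any affine frame gives the same invariant.
1. Z is the centroid of triangle UHG ⇒ Z = (1/3, 1/3)
2. S is the intersection of line HZ and line UG ⇒ S = (0, 1/2)
2·[SZG] = 1/6, 2·[GZU] = -1/3
[SZG]:[GZU] = 1/6:-1/3 = -1/2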